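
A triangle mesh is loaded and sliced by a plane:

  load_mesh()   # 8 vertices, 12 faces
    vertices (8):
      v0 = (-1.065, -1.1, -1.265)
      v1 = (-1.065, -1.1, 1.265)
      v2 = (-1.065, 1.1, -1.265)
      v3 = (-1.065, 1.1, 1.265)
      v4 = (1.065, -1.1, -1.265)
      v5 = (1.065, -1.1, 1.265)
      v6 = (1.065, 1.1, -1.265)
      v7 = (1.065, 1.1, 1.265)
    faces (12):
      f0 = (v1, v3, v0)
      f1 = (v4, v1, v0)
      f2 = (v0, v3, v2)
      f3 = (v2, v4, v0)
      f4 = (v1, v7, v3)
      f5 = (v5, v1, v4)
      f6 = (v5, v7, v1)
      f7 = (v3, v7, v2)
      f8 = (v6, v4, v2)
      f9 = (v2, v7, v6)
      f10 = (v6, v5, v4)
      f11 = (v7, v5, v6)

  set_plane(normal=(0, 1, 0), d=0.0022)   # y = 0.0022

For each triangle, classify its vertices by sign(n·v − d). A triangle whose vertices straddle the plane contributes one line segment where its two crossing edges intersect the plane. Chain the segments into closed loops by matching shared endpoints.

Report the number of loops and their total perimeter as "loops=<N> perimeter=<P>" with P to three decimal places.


Straddling triangles (8 of 12):
  (v1,v3,v0) [-+-] → (-1.065, 0.0022, 1.265)–(-1.065, 0.0022, 0.00253)  len=1.2625
  (v0,v3,v2) [-++] → (-1.065, 0.0022, 0.00253)–(-1.065, 0.0022, -1.265)  len=1.2675
  (v2,v4,v0) [+--] → (-0.00213, 0.0022, -1.265)–(-1.065, 0.0022, -1.265)  len=1.0629
  (v1,v7,v3) [-++] → (0.00213, 0.0022, 1.265)–(-1.065, 0.0022, 1.265)  len=1.0671
  (v5,v7,v1) [-+-] → (1.065, 0.0022, 1.265)–(0.00213, 0.0022, 1.265)  len=1.0629
  (v6,v4,v2) [+-+] → (1.065, 0.0022, -1.265)–(-0.00213, 0.0022, -1.265)  len=1.0671
  (v6,v5,v4) [+--] → (1.065, 0.0022, -0.00253)–(1.065, 0.0022, -1.265)  len=1.2625
  (v7,v5,v6) [+-+] → (1.065, 0.0022, 1.265)–(1.065, 0.0022, -0.00253)  len=1.2675

Chained into 1 loop(s):
  loop 1: 8 segments, perimeter = 9.3200
Total perimeter = 9.320

loops=1 perimeter=9.320


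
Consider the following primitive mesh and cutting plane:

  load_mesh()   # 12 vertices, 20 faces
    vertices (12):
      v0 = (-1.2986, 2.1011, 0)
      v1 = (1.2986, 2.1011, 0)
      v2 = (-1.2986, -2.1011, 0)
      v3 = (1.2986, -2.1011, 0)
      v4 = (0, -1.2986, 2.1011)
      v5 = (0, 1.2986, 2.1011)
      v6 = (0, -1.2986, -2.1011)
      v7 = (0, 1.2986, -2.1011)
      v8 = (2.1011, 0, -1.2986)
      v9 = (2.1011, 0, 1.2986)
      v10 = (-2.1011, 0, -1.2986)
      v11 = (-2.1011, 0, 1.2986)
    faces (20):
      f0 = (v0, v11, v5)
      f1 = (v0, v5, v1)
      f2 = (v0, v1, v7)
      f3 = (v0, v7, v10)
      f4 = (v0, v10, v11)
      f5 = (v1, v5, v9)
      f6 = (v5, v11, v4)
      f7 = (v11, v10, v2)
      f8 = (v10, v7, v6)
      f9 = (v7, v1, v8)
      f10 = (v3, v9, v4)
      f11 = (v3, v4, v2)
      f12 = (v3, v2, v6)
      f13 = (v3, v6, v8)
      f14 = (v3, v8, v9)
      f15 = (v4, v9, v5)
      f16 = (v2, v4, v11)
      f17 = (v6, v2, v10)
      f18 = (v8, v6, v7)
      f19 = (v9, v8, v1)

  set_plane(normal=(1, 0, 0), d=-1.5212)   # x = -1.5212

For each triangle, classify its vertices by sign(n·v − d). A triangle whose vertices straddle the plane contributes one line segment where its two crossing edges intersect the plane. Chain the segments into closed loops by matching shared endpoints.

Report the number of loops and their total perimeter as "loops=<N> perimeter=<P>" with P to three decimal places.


Straddling triangles (8 of 20):
  (v0,v11,v5) [+-+] → (-1.5212, 1.51829, 0.36021)–(-1.5212, 0.358411, 1.52009)  len=1.6403
  (v0,v7,v10) [++-] → (-1.5212, 0.358411, -1.52009)–(-1.5212, 1.51829, -0.36021)  len=1.6403
  (v0,v10,v11) [+--] → (-1.5212, 1.51829, -0.36021)–(-1.5212, 1.51829, 0.36021)  len=0.7204
  (v5,v11,v4) [+-+] → (-1.5212, 0.358411, 1.52009)–(-1.5212, -0.358411, 1.52009)  len=0.7168
  (v11,v10,v2) [--+] → (-1.5212, -1.51829, -0.36021)–(-1.5212, -1.51829, 0.36021)  len=0.7204
  (v10,v7,v6) [-++] → (-1.5212, 0.358411, -1.52009)–(-1.5212, -0.358411, -1.52009)  len=0.7168
  (v2,v4,v11) [++-] → (-1.5212, -0.358411, 1.52009)–(-1.5212, -1.51829, 0.36021)  len=1.6403
  (v6,v2,v10) [++-] → (-1.5212, -1.51829, -0.36021)–(-1.5212, -0.358411, -1.52009)  len=1.6403

Chained into 1 loop(s):
  loop 1: 8 segments, perimeter = 9.4358
Total perimeter = 9.436

loops=1 perimeter=9.436


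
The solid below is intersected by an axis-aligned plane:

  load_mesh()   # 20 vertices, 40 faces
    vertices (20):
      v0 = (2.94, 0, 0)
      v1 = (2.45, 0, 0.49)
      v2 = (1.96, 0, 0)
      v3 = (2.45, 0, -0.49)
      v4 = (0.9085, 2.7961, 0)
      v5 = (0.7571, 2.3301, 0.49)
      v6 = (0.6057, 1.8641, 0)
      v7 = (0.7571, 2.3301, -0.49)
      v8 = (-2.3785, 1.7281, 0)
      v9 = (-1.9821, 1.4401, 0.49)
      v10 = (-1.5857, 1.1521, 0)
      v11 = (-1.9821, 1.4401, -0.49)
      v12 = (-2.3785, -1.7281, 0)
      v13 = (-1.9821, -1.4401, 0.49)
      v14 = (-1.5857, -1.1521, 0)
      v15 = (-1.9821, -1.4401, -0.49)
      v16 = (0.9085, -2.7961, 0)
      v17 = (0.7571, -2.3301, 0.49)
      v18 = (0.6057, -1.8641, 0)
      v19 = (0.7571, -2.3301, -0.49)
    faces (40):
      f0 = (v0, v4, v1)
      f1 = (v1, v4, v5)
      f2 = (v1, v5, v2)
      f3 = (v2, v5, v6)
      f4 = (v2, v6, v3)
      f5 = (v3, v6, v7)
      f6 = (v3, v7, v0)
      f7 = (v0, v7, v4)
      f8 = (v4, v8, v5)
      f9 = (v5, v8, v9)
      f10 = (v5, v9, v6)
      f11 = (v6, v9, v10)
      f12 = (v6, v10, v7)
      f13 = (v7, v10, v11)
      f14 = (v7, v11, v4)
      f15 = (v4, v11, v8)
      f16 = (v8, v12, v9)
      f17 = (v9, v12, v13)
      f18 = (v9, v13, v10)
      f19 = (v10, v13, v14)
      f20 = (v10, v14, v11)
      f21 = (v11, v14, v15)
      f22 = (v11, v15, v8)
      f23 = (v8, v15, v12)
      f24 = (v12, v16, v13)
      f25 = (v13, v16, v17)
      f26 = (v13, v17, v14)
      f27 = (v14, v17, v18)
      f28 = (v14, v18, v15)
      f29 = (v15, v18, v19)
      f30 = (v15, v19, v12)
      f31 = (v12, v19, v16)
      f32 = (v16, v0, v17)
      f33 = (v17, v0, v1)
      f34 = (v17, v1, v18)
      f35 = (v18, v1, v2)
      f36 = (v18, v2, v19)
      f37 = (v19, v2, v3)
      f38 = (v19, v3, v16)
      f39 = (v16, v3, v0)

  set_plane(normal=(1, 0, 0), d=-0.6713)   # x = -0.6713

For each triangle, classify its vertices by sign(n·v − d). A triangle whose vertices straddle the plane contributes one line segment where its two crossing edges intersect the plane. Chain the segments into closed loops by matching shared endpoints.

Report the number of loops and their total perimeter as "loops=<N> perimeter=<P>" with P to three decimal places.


Straddling triangles (16 of 40):
  (v4,v8,v5) [+-+] → (-0.6713, 2.2828, 0)–(-0.6713, 2.05586, 0.266784)  len=0.3502
  (v5,v8,v9) [+--] → (-0.6713, 2.05586, 0.266784)–(-0.6713, 1.866, 0.49)  len=0.2930
  (v5,v9,v6) [+-+] → (-0.6713, 1.866, 0.49)–(-0.6713, 1.65487, 0.2418)  len=0.3258
  (v6,v9,v10) [+--] → (-0.6713, 1.65487, 0.2418)–(-0.6713, 1.44919, 0)  len=0.3174
  (v6,v10,v7) [+-+] → (-0.6713, 1.44919, 0)–(-0.6713, 1.61188, -0.191248)  len=0.2511
  (v7,v10,v11) [+--] → (-0.6713, 1.61188, -0.191248)–(-0.6713, 1.866, -0.49)  len=0.3922
  (v7,v11,v4) [+-+] → (-0.6713, 1.866, -0.49)–(-0.6713, 2.05501, -0.2678)  len=0.2917
  (v4,v11,v8) [+--] → (-0.6713, 2.05501, -0.2678)–(-0.6713, 2.2828, 0)  len=0.3516
  (v12,v16,v13) [-+-] → (-0.6713, -2.2828, 0)–(-0.6713, -2.05501, 0.2678)  len=0.3516
  (v13,v16,v17) [-++] → (-0.6713, -2.05501, 0.2678)–(-0.6713, -1.866, 0.49)  len=0.2917
  (v13,v17,v14) [-+-] → (-0.6713, -1.866, 0.49)–(-0.6713, -1.61188, 0.191248)  len=0.3922
  (v14,v17,v18) [-++] → (-0.6713, -1.61188, 0.191248)–(-0.6713, -1.44919, 0)  len=0.2511
  (v14,v18,v15) [-+-] → (-0.6713, -1.44919, 0)–(-0.6713, -1.65487, -0.2418)  len=0.3174
  (v15,v18,v19) [-++] → (-0.6713, -1.65487, -0.2418)–(-0.6713, -1.866, -0.49)  len=0.3258
  (v15,v19,v12) [-+-] → (-0.6713, -1.866, -0.49)–(-0.6713, -2.05586, -0.266784)  len=0.2930
  (v12,v19,v16) [-++] → (-0.6713, -2.05586, -0.266784)–(-0.6713, -2.2828, 0)  len=0.3502

Chained into 2 loop(s):
  loop 1: 8 segments, perimeter = 2.5732
  loop 2: 8 segments, perimeter = 2.5732
Total perimeter = 5.146

loops=2 perimeter=5.146


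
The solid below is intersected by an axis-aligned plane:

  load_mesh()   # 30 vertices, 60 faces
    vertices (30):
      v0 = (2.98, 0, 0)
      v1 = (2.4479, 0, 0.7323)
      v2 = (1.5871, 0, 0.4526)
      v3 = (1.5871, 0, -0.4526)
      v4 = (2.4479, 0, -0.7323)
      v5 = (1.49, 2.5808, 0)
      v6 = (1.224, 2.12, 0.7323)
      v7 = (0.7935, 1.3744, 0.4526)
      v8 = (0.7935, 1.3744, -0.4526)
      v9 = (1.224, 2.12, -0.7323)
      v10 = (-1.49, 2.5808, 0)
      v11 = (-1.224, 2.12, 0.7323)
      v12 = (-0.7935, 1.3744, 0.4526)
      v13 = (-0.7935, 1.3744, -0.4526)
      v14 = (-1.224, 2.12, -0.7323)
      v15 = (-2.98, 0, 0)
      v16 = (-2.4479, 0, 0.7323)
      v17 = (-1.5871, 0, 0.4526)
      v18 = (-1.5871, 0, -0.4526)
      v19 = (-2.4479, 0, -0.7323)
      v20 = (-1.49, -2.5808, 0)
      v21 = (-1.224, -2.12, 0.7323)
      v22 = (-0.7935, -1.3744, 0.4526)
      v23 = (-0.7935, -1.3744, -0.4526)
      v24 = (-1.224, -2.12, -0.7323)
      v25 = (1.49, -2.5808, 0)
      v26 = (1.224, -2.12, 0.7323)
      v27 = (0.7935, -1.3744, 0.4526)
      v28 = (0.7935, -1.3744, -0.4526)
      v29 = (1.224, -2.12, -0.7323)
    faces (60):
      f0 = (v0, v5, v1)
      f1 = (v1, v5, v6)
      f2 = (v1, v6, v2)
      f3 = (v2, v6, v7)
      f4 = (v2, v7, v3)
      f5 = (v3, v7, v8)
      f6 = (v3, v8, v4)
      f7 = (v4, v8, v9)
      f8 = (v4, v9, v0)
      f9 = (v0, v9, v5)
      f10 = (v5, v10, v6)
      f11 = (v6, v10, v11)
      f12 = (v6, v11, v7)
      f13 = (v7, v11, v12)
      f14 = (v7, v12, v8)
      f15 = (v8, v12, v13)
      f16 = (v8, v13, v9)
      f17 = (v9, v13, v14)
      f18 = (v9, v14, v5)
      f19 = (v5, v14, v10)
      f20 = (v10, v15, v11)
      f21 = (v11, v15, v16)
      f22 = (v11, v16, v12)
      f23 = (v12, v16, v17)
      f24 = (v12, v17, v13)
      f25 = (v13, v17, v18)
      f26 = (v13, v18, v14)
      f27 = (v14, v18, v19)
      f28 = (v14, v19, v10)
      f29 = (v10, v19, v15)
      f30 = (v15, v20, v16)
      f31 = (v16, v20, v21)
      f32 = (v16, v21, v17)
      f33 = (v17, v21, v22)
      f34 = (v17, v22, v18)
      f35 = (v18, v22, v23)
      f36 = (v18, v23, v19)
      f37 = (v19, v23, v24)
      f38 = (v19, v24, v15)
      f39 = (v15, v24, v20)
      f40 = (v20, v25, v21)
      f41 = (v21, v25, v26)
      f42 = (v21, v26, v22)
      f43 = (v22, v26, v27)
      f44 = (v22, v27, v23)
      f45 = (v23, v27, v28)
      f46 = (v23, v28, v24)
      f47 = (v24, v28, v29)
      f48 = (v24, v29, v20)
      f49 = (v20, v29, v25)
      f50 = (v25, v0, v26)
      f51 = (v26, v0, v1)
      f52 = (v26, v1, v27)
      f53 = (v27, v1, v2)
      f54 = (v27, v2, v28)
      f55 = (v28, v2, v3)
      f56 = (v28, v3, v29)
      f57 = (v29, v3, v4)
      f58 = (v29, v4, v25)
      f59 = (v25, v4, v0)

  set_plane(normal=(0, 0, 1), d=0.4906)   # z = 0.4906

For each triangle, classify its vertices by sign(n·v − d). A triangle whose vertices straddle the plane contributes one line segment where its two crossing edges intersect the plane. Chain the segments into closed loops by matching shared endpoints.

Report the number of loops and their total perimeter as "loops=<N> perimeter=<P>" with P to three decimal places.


loops=2 perimeter=25.965

Straddling triangles (24 of 60):
  (v0,v5,v1) [--+] → (2.13174, 0.851808, 0.4906)–(2.62352, 0, 0.4906)  len=0.9836
  (v1,v5,v6) [+-+] → (2.13174, 0.851808, 0.4906)–(1.31179, 2.27209, 0.4906)  len=1.6400
  (v1,v6,v2) [++-] → (1.53777, 0.288023, 0.4906)–(1.70405, 0, 0.4906)  len=0.3326
  (v2,v6,v7) [-+-] → (1.53777, 0.288023, 0.4906)–(0.851988, 1.4757, 0.4906)  len=1.3714
  (v5,v10,v6) [--+] → (0.328228, 2.27209, 0.4906)–(1.31179, 2.27209, 0.4906)  len=0.9836
  (v6,v10,v11) [+-+] → (0.328228, 2.27209, 0.4906)–(-1.31179, 2.27209, 0.4906)  len=1.6400
  (v6,v11,v7) [++-] → (0.519403, 1.4757, 0.4906)–(0.851988, 1.4757, 0.4906)  len=0.3326
  (v7,v11,v12) [-+-] → (0.519403, 1.4757, 0.4906)–(-0.851988, 1.4757, 0.4906)  len=1.3714
  (v10,v15,v11) [--+] → (-1.80358, 1.42028, 0.4906)–(-1.31179, 2.27209, 0.4906)  len=0.9836
  (v11,v15,v16) [+-+] → (-1.80358, 1.42028, 0.4906)–(-2.62352, 0, 0.4906)  len=1.6400
  (v11,v16,v12) [++-] → (-1.01827, 1.18767, 0.4906)–(-0.851988, 1.4757, 0.4906)  len=0.3326
  (v12,v16,v17) [-+-] → (-1.01827, 1.18767, 0.4906)–(-1.70405, 0, 0.4906)  len=1.3714
  (v15,v20,v16) [--+] → (-2.13174, -0.851808, 0.4906)–(-2.62352, 0, 0.4906)  len=0.9836
  (v16,v20,v21) [+-+] → (-2.13174, -0.851808, 0.4906)–(-1.31179, -2.27209, 0.4906)  len=1.6400
  (v16,v21,v17) [++-] → (-1.53777, -0.288023, 0.4906)–(-1.70405, 0, 0.4906)  len=0.3326
  (v17,v21,v22) [-+-] → (-1.53777, -0.288023, 0.4906)–(-0.851988, -1.4757, 0.4906)  len=1.3714
  (v20,v25,v21) [--+] → (-0.328228, -2.27209, 0.4906)–(-1.31179, -2.27209, 0.4906)  len=0.9836
  (v21,v25,v26) [+-+] → (-0.328228, -2.27209, 0.4906)–(1.31179, -2.27209, 0.4906)  len=1.6400
  (v21,v26,v22) [++-] → (-0.519403, -1.4757, 0.4906)–(-0.851988, -1.4757, 0.4906)  len=0.3326
  (v22,v26,v27) [-+-] → (-0.519403, -1.4757, 0.4906)–(0.851988, -1.4757, 0.4906)  len=1.3714
  (v25,v0,v26) [--+] → (1.80358, -1.42028, 0.4906)–(1.31179, -2.27209, 0.4906)  len=0.9836
  (v26,v0,v1) [+-+] → (1.80358, -1.42028, 0.4906)–(2.62352, 0, 0.4906)  len=1.6400
  (v26,v1,v27) [++-] → (1.01827, -1.18767, 0.4906)–(0.851988, -1.4757, 0.4906)  len=0.3326
  (v27,v1,v2) [-+-] → (1.01827, -1.18767, 0.4906)–(1.70405, 0, 0.4906)  len=1.3714

Chained into 2 loop(s):
  loop 1: 12 segments, perimeter = 15.7414
  loop 2: 12 segments, perimeter = 10.2240
Total perimeter = 25.965


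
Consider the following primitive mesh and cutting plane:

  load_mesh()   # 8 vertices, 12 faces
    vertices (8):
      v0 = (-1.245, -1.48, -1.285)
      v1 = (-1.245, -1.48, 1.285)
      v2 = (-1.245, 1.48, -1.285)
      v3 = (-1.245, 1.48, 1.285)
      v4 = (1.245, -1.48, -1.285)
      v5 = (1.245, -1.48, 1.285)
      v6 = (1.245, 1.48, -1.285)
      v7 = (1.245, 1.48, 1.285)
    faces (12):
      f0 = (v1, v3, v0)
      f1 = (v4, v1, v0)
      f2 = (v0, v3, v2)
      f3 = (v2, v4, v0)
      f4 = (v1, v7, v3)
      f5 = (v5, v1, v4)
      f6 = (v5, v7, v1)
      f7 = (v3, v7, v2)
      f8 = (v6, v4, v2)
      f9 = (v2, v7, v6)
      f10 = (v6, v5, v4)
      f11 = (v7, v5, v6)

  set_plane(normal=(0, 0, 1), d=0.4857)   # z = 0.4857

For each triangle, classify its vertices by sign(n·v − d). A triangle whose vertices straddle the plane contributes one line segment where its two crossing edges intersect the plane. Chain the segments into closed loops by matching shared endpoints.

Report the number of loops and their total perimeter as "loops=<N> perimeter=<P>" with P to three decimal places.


Straddling triangles (8 of 12):
  (v1,v3,v0) [++-] → (-1.245, 0.559405, 0.4857)–(-1.245, -1.48, 0.4857)  len=2.0394
  (v4,v1,v0) [-+-] → (-0.470581, -1.48, 0.4857)–(-1.245, -1.48, 0.4857)  len=0.7744
  (v0,v3,v2) [-+-] → (-1.245, 0.559405, 0.4857)–(-1.245, 1.48, 0.4857)  len=0.9206
  (v5,v1,v4) [++-] → (-0.470581, -1.48, 0.4857)–(1.245, -1.48, 0.4857)  len=1.7156
  (v3,v7,v2) [++-] → (0.470581, 1.48, 0.4857)–(-1.245, 1.48, 0.4857)  len=1.7156
  (v2,v7,v6) [-+-] → (0.470581, 1.48, 0.4857)–(1.245, 1.48, 0.4857)  len=0.7744
  (v6,v5,v4) [-+-] → (1.245, -0.559405, 0.4857)–(1.245, -1.48, 0.4857)  len=0.9206
  (v7,v5,v6) [++-] → (1.245, -0.559405, 0.4857)–(1.245, 1.48, 0.4857)  len=2.0394

Chained into 1 loop(s):
  loop 1: 8 segments, perimeter = 10.9000
Total perimeter = 10.900

loops=1 perimeter=10.900


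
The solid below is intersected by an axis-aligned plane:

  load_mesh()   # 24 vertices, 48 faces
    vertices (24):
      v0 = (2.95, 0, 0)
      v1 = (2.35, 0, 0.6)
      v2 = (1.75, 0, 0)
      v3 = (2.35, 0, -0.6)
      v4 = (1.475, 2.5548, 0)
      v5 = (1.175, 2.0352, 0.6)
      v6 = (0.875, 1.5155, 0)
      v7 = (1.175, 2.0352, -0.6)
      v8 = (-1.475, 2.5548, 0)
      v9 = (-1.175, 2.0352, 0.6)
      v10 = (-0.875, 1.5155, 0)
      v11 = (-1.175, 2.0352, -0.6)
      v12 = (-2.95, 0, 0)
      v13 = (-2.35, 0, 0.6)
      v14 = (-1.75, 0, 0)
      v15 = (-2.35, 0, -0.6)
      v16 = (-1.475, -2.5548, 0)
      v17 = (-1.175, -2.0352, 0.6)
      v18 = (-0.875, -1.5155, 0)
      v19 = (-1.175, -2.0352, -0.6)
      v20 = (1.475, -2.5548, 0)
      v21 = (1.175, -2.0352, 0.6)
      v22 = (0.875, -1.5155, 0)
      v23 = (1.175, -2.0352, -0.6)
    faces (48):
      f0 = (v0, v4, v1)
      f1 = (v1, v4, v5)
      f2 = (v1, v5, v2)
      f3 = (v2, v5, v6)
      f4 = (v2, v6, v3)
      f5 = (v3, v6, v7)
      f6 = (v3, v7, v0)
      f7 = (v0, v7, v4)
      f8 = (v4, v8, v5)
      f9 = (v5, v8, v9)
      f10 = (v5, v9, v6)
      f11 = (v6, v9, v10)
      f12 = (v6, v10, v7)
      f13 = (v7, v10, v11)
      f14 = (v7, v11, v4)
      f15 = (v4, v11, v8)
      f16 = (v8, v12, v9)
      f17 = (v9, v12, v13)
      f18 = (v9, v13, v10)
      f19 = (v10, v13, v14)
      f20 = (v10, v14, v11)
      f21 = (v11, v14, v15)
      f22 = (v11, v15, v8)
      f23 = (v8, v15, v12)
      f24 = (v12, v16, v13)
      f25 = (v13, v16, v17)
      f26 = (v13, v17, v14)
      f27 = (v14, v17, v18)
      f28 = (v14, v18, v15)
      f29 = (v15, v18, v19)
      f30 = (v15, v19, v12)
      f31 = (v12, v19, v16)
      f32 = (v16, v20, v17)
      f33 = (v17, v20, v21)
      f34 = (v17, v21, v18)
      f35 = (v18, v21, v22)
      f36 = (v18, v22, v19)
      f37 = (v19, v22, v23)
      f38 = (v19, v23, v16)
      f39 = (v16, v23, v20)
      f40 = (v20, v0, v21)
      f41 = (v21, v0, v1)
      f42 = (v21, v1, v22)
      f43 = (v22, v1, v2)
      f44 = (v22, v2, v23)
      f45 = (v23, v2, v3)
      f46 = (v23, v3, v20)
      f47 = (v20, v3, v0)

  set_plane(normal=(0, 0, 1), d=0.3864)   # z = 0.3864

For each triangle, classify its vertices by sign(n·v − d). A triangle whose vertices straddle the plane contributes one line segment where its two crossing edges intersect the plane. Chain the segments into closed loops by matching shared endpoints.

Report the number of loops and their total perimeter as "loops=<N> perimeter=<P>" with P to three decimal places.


loops=2 perimeter=28.200

Straddling triangles (24 of 48):
  (v0,v4,v1) [--+] → (2.0385, 0.909509, 0.3864)–(2.5636, 0, 0.3864)  len=1.0502
  (v1,v4,v5) [+-+] → (2.0385, 0.909509, 0.3864)–(1.2818, 2.22018, 0.3864)  len=1.5134
  (v1,v5,v2) [++-] → (1.3797, 1.31067, 0.3864)–(2.1364, 0, 0.3864)  len=1.5134
  (v2,v5,v6) [-+-] → (1.3797, 1.31067, 0.3864)–(1.0682, 1.85019, 0.3864)  len=0.6230
  (v4,v8,v5) [--+] → (0.2316, 2.22018, 0.3864)–(1.2818, 2.22018, 0.3864)  len=1.0502
  (v5,v8,v9) [+-+] → (0.2316, 2.22018, 0.3864)–(-1.2818, 2.22018, 0.3864)  len=1.5134
  (v5,v9,v6) [++-] → (-0.4452, 1.85019, 0.3864)–(1.0682, 1.85019, 0.3864)  len=1.5134
  (v6,v9,v10) [-+-] → (-0.4452, 1.85019, 0.3864)–(-1.0682, 1.85019, 0.3864)  len=0.6230
  (v8,v12,v9) [--+] → (-1.8069, 1.31067, 0.3864)–(-1.2818, 2.22018, 0.3864)  len=1.0502
  (v9,v12,v13) [+-+] → (-1.8069, 1.31067, 0.3864)–(-2.5636, 0, 0.3864)  len=1.5134
  (v9,v13,v10) [++-] → (-1.8249, 0.539518, 0.3864)–(-1.0682, 1.85019, 0.3864)  len=1.5134
  (v10,v13,v14) [-+-] → (-1.8249, 0.539518, 0.3864)–(-2.1364, 0, 0.3864)  len=0.6230
  (v12,v16,v13) [--+] → (-2.0385, -0.909509, 0.3864)–(-2.5636, 0, 0.3864)  len=1.0502
  (v13,v16,v17) [+-+] → (-2.0385, -0.909509, 0.3864)–(-1.2818, -2.22018, 0.3864)  len=1.5134
  (v13,v17,v14) [++-] → (-1.3797, -1.31067, 0.3864)–(-2.1364, 0, 0.3864)  len=1.5134
  (v14,v17,v18) [-+-] → (-1.3797, -1.31067, 0.3864)–(-1.0682, -1.85019, 0.3864)  len=0.6230
  (v16,v20,v17) [--+] → (-0.2316, -2.22018, 0.3864)–(-1.2818, -2.22018, 0.3864)  len=1.0502
  (v17,v20,v21) [+-+] → (-0.2316, -2.22018, 0.3864)–(1.2818, -2.22018, 0.3864)  len=1.5134
  (v17,v21,v18) [++-] → (0.4452, -1.85019, 0.3864)–(-1.0682, -1.85019, 0.3864)  len=1.5134
  (v18,v21,v22) [-+-] → (0.4452, -1.85019, 0.3864)–(1.0682, -1.85019, 0.3864)  len=0.6230
  (v20,v0,v21) [--+] → (1.8069, -1.31067, 0.3864)–(1.2818, -2.22018, 0.3864)  len=1.0502
  (v21,v0,v1) [+-+] → (1.8069, -1.31067, 0.3864)–(2.5636, 0, 0.3864)  len=1.5134
  (v21,v1,v22) [++-] → (1.8249, -0.539518, 0.3864)–(1.0682, -1.85019, 0.3864)  len=1.5134
  (v22,v1,v2) [-+-] → (1.8249, -0.539518, 0.3864)–(2.1364, 0, 0.3864)  len=0.6230

Chained into 2 loop(s):
  loop 1: 12 segments, perimeter = 15.3817
  loop 2: 12 segments, perimeter = 12.8184
Total perimeter = 28.200


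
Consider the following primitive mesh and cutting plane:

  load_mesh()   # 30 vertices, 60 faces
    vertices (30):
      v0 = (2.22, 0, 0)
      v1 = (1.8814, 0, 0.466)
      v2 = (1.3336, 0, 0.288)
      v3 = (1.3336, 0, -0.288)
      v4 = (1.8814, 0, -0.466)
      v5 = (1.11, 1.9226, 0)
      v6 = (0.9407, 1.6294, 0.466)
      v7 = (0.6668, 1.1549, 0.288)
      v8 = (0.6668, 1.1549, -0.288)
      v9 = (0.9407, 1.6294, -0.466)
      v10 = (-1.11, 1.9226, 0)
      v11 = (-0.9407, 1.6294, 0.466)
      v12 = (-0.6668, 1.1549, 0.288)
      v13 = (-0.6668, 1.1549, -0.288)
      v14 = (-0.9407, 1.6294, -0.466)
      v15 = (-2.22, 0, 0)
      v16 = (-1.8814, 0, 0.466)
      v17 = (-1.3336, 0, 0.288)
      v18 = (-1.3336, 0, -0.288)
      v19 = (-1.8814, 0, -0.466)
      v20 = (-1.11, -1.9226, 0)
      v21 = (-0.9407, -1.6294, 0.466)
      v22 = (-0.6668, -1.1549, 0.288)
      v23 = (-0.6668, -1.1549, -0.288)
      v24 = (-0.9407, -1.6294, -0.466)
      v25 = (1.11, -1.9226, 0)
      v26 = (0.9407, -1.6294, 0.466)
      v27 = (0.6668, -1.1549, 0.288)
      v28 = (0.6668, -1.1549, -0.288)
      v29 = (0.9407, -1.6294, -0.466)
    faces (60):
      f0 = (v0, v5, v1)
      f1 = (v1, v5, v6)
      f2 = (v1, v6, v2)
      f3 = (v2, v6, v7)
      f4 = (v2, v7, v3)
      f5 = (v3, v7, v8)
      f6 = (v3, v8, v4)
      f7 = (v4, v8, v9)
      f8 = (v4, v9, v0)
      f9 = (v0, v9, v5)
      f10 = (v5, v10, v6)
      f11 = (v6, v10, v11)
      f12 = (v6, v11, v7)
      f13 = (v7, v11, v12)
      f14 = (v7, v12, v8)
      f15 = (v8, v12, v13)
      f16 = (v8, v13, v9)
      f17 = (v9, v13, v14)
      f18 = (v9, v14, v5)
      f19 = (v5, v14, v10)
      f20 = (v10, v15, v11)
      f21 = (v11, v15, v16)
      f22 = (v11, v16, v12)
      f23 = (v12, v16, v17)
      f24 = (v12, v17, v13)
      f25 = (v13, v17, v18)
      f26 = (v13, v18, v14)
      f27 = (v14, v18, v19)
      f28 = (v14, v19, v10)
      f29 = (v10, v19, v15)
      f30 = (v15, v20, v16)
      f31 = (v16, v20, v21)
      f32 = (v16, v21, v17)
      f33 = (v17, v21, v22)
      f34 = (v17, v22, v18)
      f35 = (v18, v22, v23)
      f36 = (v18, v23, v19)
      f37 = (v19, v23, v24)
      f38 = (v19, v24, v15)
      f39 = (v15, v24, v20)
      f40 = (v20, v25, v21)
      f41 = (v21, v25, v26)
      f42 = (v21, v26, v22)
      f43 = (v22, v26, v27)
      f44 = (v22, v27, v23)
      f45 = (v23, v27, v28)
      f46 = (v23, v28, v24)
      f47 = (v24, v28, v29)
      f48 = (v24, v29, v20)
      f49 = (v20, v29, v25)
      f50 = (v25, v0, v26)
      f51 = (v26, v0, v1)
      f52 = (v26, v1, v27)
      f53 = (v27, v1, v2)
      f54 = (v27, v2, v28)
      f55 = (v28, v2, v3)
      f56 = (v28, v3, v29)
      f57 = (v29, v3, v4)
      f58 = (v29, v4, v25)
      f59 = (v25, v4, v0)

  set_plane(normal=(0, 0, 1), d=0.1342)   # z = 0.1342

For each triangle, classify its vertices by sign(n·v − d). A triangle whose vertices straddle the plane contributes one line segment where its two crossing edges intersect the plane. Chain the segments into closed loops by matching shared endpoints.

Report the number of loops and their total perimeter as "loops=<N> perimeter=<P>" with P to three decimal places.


loops=2 perimeter=20.737

Straddling triangles (24 of 60):
  (v0,v5,v1) [--+] → (1.33215, 1.36892, 0.1342)–(2.12249, 0, 0.1342)  len=1.5807
  (v1,v5,v6) [+-+] → (1.33215, 1.36892, 0.1342)–(1.06124, 1.83816, 0.1342)  len=0.5418
  (v2,v7,v3) [++-] → (0.844845, 0.846526, 0.1342)–(1.3336, 0, 0.1342)  len=0.9775
  (v3,v7,v8) [-+-] → (0.844845, 0.846526, 0.1342)–(0.6668, 1.1549, 0.1342)  len=0.3561
  (v5,v10,v6) [--+] → (-0.519434, 1.83816, 0.1342)–(1.06124, 1.83816, 0.1342)  len=1.5807
  (v6,v10,v11) [+-+] → (-0.519434, 1.83816, 0.1342)–(-1.06124, 1.83816, 0.1342)  len=0.5418
  (v7,v12,v8) [++-] → (-0.31071, 1.1549, 0.1342)–(0.6668, 1.1549, 0.1342)  len=0.9775
  (v8,v12,v13) [-+-] → (-0.31071, 1.1549, 0.1342)–(-0.6668, 1.1549, 0.1342)  len=0.3561
  (v10,v15,v11) [--+] → (-1.85158, 0.469239, 0.1342)–(-1.06124, 1.83816, 0.1342)  len=1.5807
  (v11,v15,v16) [+-+] → (-1.85158, 0.469239, 0.1342)–(-2.12249, 0, 0.1342)  len=0.5418
  (v12,v17,v13) [++-] → (-1.15556, 0.308374, 0.1342)–(-0.6668, 1.1549, 0.1342)  len=0.9775
  (v13,v17,v18) [-+-] → (-1.15556, 0.308374, 0.1342)–(-1.3336, 0, 0.1342)  len=0.3561
  (v15,v20,v16) [--+] → (-1.33215, -1.36892, 0.1342)–(-2.12249, 0, 0.1342)  len=1.5807
  (v16,v20,v21) [+-+] → (-1.33215, -1.36892, 0.1342)–(-1.06124, -1.83816, 0.1342)  len=0.5418
  (v17,v22,v18) [++-] → (-0.844845, -0.846526, 0.1342)–(-1.3336, 0, 0.1342)  len=0.9775
  (v18,v22,v23) [-+-] → (-0.844845, -0.846526, 0.1342)–(-0.6668, -1.1549, 0.1342)  len=0.3561
  (v20,v25,v21) [--+] → (0.519434, -1.83816, 0.1342)–(-1.06124, -1.83816, 0.1342)  len=1.5807
  (v21,v25,v26) [+-+] → (0.519434, -1.83816, 0.1342)–(1.06124, -1.83816, 0.1342)  len=0.5418
  (v22,v27,v23) [++-] → (0.31071, -1.1549, 0.1342)–(-0.6668, -1.1549, 0.1342)  len=0.9775
  (v23,v27,v28) [-+-] → (0.31071, -1.1549, 0.1342)–(0.6668, -1.1549, 0.1342)  len=0.3561
  (v25,v0,v26) [--+] → (1.85158, -0.469239, 0.1342)–(1.06124, -1.83816, 0.1342)  len=1.5807
  (v26,v0,v1) [+-+] → (1.85158, -0.469239, 0.1342)–(2.12249, 0, 0.1342)  len=0.5418
  (v27,v2,v28) [++-] → (1.15556, -0.308374, 0.1342)–(0.6668, -1.1549, 0.1342)  len=0.9775
  (v28,v2,v3) [-+-] → (1.15556, -0.308374, 0.1342)–(1.3336, 0, 0.1342)  len=0.3561

Chained into 2 loop(s):
  loop 1: 12 segments, perimeter = 12.7351
  loop 2: 12 segments, perimeter = 8.0015
Total perimeter = 20.737


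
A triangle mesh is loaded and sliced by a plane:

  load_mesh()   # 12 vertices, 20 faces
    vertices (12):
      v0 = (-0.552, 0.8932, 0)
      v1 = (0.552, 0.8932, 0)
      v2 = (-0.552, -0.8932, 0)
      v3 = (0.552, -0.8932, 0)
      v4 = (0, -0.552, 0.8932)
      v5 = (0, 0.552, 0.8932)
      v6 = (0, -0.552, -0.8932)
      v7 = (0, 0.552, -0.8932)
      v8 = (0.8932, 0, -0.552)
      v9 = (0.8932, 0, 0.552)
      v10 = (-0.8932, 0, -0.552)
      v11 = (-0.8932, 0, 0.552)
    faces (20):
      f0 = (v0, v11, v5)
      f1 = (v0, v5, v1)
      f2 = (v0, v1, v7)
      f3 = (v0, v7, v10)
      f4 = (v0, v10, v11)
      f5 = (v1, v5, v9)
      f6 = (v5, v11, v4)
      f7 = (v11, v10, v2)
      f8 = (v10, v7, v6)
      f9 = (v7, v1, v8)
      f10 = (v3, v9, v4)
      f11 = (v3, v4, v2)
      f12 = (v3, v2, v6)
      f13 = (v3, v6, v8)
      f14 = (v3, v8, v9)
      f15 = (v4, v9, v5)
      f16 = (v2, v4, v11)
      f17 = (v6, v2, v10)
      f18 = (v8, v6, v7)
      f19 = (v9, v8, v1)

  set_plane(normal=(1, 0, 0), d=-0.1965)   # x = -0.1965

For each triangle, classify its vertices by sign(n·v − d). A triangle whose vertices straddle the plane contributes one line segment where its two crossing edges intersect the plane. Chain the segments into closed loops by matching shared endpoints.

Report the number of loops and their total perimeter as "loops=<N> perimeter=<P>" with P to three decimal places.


loops=1 perimeter=5.559

Straddling triangles (10 of 20):
  (v0,v11,v5) [--+] → (-0.1965, 0.430562, 0.818138)–(-0.1965, 0.67346, 0.57524)  len=0.3435
  (v0,v5,v1) [-++] → (-0.1965, 0.67346, 0.57524)–(-0.1965, 0.8932, 0)  len=0.6158
  (v0,v1,v7) [-++] → (-0.1965, 0.8932, 0)–(-0.1965, 0.67346, -0.57524)  len=0.6158
  (v0,v7,v10) [-+-] → (-0.1965, 0.67346, -0.57524)–(-0.1965, 0.430562, -0.818138)  len=0.3435
  (v5,v11,v4) [+-+] → (-0.1965, 0.430562, 0.818138)–(-0.1965, -0.430562, 0.818138)  len=0.8611
  (v10,v7,v6) [-++] → (-0.1965, 0.430562, -0.818138)–(-0.1965, -0.430562, -0.818138)  len=0.8611
  (v3,v4,v2) [++-] → (-0.1965, -0.67346, 0.57524)–(-0.1965, -0.8932, 0)  len=0.6158
  (v3,v2,v6) [+-+] → (-0.1965, -0.8932, 0)–(-0.1965, -0.67346, -0.57524)  len=0.6158
  (v2,v4,v11) [-+-] → (-0.1965, -0.67346, 0.57524)–(-0.1965, -0.430562, 0.818138)  len=0.3435
  (v6,v2,v10) [+--] → (-0.1965, -0.67346, -0.57524)–(-0.1965, -0.430562, -0.818138)  len=0.3435

Chained into 1 loop(s):
  loop 1: 10 segments, perimeter = 5.5594
Total perimeter = 5.559


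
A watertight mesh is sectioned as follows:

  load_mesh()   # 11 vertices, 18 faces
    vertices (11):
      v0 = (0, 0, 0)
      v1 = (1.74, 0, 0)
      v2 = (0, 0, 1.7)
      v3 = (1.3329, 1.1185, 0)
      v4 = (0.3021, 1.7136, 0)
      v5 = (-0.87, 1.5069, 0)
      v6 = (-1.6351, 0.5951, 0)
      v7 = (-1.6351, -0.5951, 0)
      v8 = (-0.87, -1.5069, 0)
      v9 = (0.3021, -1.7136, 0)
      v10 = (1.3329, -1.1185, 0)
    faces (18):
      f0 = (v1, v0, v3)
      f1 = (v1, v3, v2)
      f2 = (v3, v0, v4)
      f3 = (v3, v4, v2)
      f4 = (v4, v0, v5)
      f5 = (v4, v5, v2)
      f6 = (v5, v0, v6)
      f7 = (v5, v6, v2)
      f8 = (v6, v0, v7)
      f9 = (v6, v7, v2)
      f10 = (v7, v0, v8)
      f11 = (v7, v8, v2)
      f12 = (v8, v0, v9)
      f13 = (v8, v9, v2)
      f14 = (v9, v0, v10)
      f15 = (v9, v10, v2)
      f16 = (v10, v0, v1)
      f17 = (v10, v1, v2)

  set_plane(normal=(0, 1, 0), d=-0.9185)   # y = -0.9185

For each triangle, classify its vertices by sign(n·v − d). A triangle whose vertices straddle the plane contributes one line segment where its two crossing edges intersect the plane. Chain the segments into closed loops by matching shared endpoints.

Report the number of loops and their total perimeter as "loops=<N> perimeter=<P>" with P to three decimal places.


Straddling triangles (8 of 18):
  (v7,v0,v8) [++-] → (-0.530291, -0.9185, 0)–(-1.36373, -0.9185, 0)  len=0.8334
  (v7,v8,v2) [+-+] → (-1.36373, -0.9185, 0)–(-0.530291, -0.9185, 0.6638)  len=1.0655
  (v8,v0,v9) [-+-] → (-0.530291, -0.9185, 0)–(0.161927, -0.9185, 0)  len=0.6922
  (v8,v9,v2) [--+] → (0.161927, -0.9185, 0.78879)–(-0.530291, -0.9185, 0.6638)  len=0.7034
  (v9,v0,v10) [-+-] → (0.161927, -0.9185, 0)–(1.09456, -0.9185, 0)  len=0.9326
  (v9,v10,v2) [--+] → (1.09456, -0.9185, 0.303979)–(0.161927, -0.9185, 0.78879)  len=1.0511
  (v10,v0,v1) [-++] → (1.09456, -0.9185, 0)–(1.40569, -0.9185, 0)  len=0.3111
  (v10,v1,v2) [-++] → (1.40569, -0.9185, 0)–(1.09456, -0.9185, 0.303979)  len=0.4350

Chained into 1 loop(s):
  loop 1: 8 segments, perimeter = 6.0244
Total perimeter = 6.024

loops=1 perimeter=6.024


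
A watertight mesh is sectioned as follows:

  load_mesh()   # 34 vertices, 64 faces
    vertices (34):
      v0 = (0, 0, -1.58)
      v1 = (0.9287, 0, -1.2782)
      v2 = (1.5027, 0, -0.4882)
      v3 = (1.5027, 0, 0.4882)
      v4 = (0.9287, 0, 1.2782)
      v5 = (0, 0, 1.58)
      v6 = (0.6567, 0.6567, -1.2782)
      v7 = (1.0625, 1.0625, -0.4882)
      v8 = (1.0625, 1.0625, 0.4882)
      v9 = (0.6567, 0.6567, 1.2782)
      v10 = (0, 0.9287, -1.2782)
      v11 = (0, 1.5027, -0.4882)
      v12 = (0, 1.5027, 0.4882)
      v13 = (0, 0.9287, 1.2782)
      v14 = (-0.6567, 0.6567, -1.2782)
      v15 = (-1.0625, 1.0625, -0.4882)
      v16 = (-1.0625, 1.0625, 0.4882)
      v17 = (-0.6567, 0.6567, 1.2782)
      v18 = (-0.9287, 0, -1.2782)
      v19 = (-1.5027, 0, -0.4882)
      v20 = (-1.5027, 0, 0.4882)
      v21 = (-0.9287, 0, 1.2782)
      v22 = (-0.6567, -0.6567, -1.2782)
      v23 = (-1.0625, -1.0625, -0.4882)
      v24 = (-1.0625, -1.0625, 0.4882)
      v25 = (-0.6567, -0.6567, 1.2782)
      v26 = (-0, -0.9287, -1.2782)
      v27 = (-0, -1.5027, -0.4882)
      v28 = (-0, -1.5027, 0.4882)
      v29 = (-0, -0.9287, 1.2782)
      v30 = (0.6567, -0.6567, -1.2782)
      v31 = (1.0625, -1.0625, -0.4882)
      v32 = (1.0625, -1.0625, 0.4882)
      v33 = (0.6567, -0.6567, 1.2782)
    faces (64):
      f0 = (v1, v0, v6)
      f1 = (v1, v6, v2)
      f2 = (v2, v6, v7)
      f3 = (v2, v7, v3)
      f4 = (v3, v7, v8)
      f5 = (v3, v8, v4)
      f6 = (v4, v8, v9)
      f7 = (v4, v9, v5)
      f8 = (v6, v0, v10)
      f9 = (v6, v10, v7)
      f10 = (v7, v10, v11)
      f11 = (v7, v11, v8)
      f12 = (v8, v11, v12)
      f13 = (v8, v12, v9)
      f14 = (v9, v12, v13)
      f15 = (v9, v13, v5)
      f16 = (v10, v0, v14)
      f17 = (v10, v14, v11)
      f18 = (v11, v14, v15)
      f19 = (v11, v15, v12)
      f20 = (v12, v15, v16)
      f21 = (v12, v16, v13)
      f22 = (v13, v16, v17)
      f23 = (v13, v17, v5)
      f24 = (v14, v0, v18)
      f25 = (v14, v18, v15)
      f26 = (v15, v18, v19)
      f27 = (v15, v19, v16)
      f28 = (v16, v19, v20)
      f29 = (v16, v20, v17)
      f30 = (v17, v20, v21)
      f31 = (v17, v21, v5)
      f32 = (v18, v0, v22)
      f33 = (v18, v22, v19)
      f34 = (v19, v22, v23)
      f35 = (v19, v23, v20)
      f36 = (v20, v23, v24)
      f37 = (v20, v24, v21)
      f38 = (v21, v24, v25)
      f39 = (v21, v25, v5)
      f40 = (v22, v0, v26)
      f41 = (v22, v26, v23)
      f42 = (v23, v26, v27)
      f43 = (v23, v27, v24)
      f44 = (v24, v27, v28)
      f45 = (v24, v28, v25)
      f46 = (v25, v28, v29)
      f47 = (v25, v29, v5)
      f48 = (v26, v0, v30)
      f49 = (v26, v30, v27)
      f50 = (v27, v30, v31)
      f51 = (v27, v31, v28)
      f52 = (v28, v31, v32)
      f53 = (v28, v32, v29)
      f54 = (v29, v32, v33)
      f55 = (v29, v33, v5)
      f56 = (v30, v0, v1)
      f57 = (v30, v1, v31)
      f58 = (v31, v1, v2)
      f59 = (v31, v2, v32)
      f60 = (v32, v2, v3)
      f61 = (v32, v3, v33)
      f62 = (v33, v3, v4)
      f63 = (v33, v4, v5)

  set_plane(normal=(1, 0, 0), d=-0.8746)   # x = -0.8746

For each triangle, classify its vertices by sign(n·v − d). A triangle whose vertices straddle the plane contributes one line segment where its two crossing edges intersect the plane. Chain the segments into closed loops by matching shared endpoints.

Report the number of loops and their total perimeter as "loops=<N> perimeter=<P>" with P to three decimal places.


Straddling triangles (20 of 64):
  (v11,v14,v15) [++-] → (-0.8746, 0.8746, -0.853998)–(-0.8746, 1.14035, -0.4882)  len=0.4521
  (v11,v15,v12) [+-+] → (-0.8746, 1.14035, -0.4882)–(-0.8746, 1.14035, -0.315527)  len=0.1727
  (v12,v15,v16) [+--] → (-0.8746, 1.14035, -0.315527)–(-0.8746, 1.14035, 0.4882)  len=0.8037
  (v12,v16,v13) [+-+] → (-0.8746, 1.14035, 0.4882)–(-0.8746, 1.03884, 0.627909)  len=0.1727
  (v13,v16,v17) [+-+] → (-0.8746, 1.03884, 0.627909)–(-0.8746, 0.8746, 0.853998)  len=0.2794
  (v14,v0,v18) [++-] → (-0.8746, 0, -1.29578)–(-0.8746, 0.130616, -1.2782)  len=0.1318
  (v14,v18,v15) [+--] → (-0.8746, 0.130616, -1.2782)–(-0.8746, 0.8746, -0.853998)  len=0.8564
  (v16,v20,v17) [--+] → (-0.8746, 0.487557, 1.07472)–(-0.8746, 0.8746, 0.853998)  len=0.4456
  (v17,v20,v21) [+--] → (-0.8746, 0.487557, 1.07472)–(-0.8746, 0.130616, 1.2782)  len=0.4109
  (v17,v21,v5) [+-+] → (-0.8746, 0.130616, 1.2782)–(-0.8746, 0, 1.29578)  len=0.1318
  (v18,v0,v22) [-++] → (-0.8746, 0, -1.29578)–(-0.8746, -0.130616, -1.2782)  len=0.1318
  (v18,v22,v19) [-+-] → (-0.8746, -0.130616, -1.2782)–(-0.8746, -0.487557, -1.07472)  len=0.4109
  (v19,v22,v23) [-+-] → (-0.8746, -0.487557, -1.07472)–(-0.8746, -0.8746, -0.853998)  len=0.4456
  (v21,v24,v25) [--+] → (-0.8746, -0.8746, 0.853998)–(-0.8746, -0.130616, 1.2782)  len=0.8564
  (v21,v25,v5) [-++] → (-0.8746, -0.130616, 1.2782)–(-0.8746, 0, 1.29578)  len=0.1318
  (v22,v26,v23) [++-] → (-0.8746, -1.03884, -0.627909)–(-0.8746, -0.8746, -0.853998)  len=0.2794
  (v23,v26,v27) [-++] → (-0.8746, -1.03884, -0.627909)–(-0.8746, -1.14035, -0.4882)  len=0.1727
  (v23,v27,v24) [-+-] → (-0.8746, -1.14035, -0.4882)–(-0.8746, -1.14035, 0.315527)  len=0.8037
  (v24,v27,v28) [-++] → (-0.8746, -1.14035, 0.315527)–(-0.8746, -1.14035, 0.4882)  len=0.1727
  (v24,v28,v25) [-++] → (-0.8746, -1.14035, 0.4882)–(-0.8746, -0.8746, 0.853998)  len=0.4521

Chained into 1 loop(s):
  loop 1: 20 segments, perimeter = 7.7142
Total perimeter = 7.714

loops=1 perimeter=7.714


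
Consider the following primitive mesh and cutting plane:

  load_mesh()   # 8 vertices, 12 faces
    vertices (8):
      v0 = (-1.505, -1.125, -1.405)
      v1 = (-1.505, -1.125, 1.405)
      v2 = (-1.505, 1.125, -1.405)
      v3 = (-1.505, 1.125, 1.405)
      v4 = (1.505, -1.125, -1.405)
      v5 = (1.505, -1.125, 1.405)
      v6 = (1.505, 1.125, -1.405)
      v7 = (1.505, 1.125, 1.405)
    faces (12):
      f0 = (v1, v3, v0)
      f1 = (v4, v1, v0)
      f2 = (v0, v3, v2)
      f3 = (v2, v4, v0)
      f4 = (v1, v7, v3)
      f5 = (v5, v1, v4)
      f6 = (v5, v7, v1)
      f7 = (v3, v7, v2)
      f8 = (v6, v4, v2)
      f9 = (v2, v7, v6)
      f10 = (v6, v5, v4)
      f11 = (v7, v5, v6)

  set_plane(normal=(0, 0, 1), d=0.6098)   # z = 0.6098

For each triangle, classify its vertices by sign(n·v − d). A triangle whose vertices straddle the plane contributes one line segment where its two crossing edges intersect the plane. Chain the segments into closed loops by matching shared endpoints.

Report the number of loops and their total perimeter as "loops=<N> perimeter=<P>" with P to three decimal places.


Straddling triangles (8 of 12):
  (v1,v3,v0) [++-] → (-1.505, 0.488274, 0.6098)–(-1.505, -1.125, 0.6098)  len=1.6133
  (v4,v1,v0) [-+-] → (-0.653202, -1.125, 0.6098)–(-1.505, -1.125, 0.6098)  len=0.8518
  (v0,v3,v2) [-+-] → (-1.505, 0.488274, 0.6098)–(-1.505, 1.125, 0.6098)  len=0.6367
  (v5,v1,v4) [++-] → (-0.653202, -1.125, 0.6098)–(1.505, -1.125, 0.6098)  len=2.1582
  (v3,v7,v2) [++-] → (0.653202, 1.125, 0.6098)–(-1.505, 1.125, 0.6098)  len=2.1582
  (v2,v7,v6) [-+-] → (0.653202, 1.125, 0.6098)–(1.505, 1.125, 0.6098)  len=0.8518
  (v6,v5,v4) [-+-] → (1.505, -0.488274, 0.6098)–(1.505, -1.125, 0.6098)  len=0.6367
  (v7,v5,v6) [++-] → (1.505, -0.488274, 0.6098)–(1.505, 1.125, 0.6098)  len=1.6133

Chained into 1 loop(s):
  loop 1: 8 segments, perimeter = 10.5200
Total perimeter = 10.520

loops=1 perimeter=10.520


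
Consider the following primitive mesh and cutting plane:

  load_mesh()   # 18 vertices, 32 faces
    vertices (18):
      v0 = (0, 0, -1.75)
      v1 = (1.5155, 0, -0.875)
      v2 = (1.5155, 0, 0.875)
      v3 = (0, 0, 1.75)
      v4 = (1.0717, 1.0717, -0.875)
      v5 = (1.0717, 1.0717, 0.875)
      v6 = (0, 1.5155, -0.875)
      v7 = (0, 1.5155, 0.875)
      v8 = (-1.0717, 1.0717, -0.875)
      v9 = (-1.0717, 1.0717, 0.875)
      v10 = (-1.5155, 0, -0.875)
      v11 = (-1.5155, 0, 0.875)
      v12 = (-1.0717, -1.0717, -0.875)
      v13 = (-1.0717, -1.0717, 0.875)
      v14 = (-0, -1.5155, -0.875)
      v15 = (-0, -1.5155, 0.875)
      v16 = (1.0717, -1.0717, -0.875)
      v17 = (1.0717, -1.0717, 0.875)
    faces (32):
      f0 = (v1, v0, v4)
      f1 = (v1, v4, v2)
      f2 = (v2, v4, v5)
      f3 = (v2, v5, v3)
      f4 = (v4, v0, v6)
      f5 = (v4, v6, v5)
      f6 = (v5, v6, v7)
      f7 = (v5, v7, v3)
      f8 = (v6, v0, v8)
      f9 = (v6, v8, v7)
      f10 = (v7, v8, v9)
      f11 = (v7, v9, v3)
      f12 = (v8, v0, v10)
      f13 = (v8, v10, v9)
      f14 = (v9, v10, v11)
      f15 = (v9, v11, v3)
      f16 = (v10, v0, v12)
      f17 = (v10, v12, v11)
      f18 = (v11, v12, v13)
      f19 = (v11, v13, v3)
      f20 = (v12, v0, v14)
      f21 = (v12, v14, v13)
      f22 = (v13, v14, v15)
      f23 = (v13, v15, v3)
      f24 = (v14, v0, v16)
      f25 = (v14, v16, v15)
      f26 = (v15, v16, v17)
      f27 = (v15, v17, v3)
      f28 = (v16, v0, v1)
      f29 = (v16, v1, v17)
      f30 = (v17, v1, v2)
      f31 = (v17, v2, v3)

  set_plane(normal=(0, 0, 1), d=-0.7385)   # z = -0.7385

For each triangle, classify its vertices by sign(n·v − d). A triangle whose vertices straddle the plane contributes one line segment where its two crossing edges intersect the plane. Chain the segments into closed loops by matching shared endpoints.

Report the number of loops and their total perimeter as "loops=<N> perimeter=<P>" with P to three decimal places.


Straddling triangles (16 of 32):
  (v1,v4,v2) [--+] → (1.10632, 0.988107, -0.7385)–(1.5155, 0, -0.7385)  len=1.0695
  (v2,v4,v5) [+-+] → (1.10632, 0.988107, -0.7385)–(1.0717, 1.0717, -0.7385)  len=0.0905
  (v4,v6,v5) [--+] → (0.0835926, 1.48088, -0.7385)–(1.0717, 1.0717, -0.7385)  len=1.0695
  (v5,v6,v7) [+-+] → (0.0835926, 1.48088, -0.7385)–(0, 1.5155, -0.7385)  len=0.0905
  (v6,v8,v7) [--+] → (-0.988107, 1.10632, -0.7385)–(0, 1.5155, -0.7385)  len=1.0695
  (v7,v8,v9) [+-+] → (-0.988107, 1.10632, -0.7385)–(-1.0717, 1.0717, -0.7385)  len=0.0905
  (v8,v10,v9) [--+] → (-1.48088, 0.0835926, -0.7385)–(-1.0717, 1.0717, -0.7385)  len=1.0695
  (v9,v10,v11) [+-+] → (-1.48088, 0.0835926, -0.7385)–(-1.5155, 0, -0.7385)  len=0.0905
  (v10,v12,v11) [--+] → (-1.10632, -0.988107, -0.7385)–(-1.5155, 0, -0.7385)  len=1.0695
  (v11,v12,v13) [+-+] → (-1.10632, -0.988107, -0.7385)–(-1.0717, -1.0717, -0.7385)  len=0.0905
  (v12,v14,v13) [--+] → (-0.0835926, -1.48088, -0.7385)–(-1.0717, -1.0717, -0.7385)  len=1.0695
  (v13,v14,v15) [+-+] → (-0.0835926, -1.48088, -0.7385)–(0, -1.5155, -0.7385)  len=0.0905
  (v14,v16,v15) [--+] → (0.988107, -1.10632, -0.7385)–(0, -1.5155, -0.7385)  len=1.0695
  (v15,v16,v17) [+-+] → (0.988107, -1.10632, -0.7385)–(1.0717, -1.0717, -0.7385)  len=0.0905
  (v16,v1,v17) [--+] → (1.48088, -0.0835926, -0.7385)–(1.0717, -1.0717, -0.7385)  len=1.0695
  (v17,v1,v2) [+-+] → (1.48088, -0.0835926, -0.7385)–(1.5155, 0, -0.7385)  len=0.0905

Chained into 1 loop(s):
  loop 1: 16 segments, perimeter = 9.2797
Total perimeter = 9.280

loops=1 perimeter=9.280
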